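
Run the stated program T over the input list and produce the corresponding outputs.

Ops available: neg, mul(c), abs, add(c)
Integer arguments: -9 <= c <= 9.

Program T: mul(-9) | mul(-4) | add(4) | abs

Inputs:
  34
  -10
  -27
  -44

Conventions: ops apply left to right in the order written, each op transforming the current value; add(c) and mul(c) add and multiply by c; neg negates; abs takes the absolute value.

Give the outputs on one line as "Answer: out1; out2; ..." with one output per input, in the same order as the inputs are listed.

1228; 356; 968; 1580

Execution, op by op:
  34 -> -306 -> 1224 -> 1228 -> 1228
  -10 -> 90 -> -360 -> -356 -> 356
  -27 -> 243 -> -972 -> -968 -> 968
  -44 -> 396 -> -1584 -> -1580 -> 1580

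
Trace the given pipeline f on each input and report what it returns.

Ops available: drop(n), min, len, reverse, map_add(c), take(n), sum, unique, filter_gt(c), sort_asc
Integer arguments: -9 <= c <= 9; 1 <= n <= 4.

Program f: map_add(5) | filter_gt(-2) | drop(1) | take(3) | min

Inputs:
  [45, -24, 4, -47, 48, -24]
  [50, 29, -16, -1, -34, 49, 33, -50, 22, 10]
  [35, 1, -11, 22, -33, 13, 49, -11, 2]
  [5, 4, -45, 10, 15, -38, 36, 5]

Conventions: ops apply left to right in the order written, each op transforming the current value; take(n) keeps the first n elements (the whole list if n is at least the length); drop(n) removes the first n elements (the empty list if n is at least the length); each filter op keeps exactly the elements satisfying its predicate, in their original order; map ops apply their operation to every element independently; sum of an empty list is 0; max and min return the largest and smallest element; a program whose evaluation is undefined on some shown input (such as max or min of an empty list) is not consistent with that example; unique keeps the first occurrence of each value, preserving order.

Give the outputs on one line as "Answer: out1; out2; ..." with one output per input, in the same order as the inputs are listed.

Execution, op by op:
  [45, -24, 4, -47, 48, -24] -> [50, -19, 9, -42, 53, -19] -> [50, 9, 53] -> [9, 53] -> [9, 53] -> 9
  [50, 29, -16, -1, -34, 49, 33, -50, 22, 10] -> [55, 34, -11, 4, -29, 54, 38, -45, 27, 15] -> [55, 34, 4, 54, 38, 27, 15] -> [34, 4, 54, 38, 27, 15] -> [34, 4, 54] -> 4
  [35, 1, -11, 22, -33, 13, 49, -11, 2] -> [40, 6, -6, 27, -28, 18, 54, -6, 7] -> [40, 6, 27, 18, 54, 7] -> [6, 27, 18, 54, 7] -> [6, 27, 18] -> 6
  [5, 4, -45, 10, 15, -38, 36, 5] -> [10, 9, -40, 15, 20, -33, 41, 10] -> [10, 9, 15, 20, 41, 10] -> [9, 15, 20, 41, 10] -> [9, 15, 20] -> 9

9; 4; 6; 9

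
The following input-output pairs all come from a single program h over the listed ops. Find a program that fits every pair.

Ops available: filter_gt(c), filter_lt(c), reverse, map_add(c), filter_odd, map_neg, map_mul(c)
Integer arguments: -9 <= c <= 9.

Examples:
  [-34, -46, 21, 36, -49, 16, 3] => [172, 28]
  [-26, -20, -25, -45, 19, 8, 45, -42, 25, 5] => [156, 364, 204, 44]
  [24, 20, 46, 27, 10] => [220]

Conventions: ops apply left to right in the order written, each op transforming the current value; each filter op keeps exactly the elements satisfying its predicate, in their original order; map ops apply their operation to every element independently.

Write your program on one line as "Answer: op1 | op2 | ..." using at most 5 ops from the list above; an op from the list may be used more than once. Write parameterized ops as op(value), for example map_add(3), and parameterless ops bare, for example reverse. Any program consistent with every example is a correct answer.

filter_odd | map_mul(8) | map_add(4) | filter_gt(-9)

Check, running the answer program on each example:
  [-34, -46, 21, 36, -49, 16, 3] -> [21, -49, 3] -> [168, -392, 24] -> [172, -388, 28] -> [172, 28]
  [-26, -20, -25, -45, 19, 8, 45, -42, 25, 5] -> [-25, -45, 19, 45, 25, 5] -> [-200, -360, 152, 360, 200, 40] -> [-196, -356, 156, 364, 204, 44] -> [156, 364, 204, 44]
  [24, 20, 46, 27, 10] -> [27] -> [216] -> [220] -> [220]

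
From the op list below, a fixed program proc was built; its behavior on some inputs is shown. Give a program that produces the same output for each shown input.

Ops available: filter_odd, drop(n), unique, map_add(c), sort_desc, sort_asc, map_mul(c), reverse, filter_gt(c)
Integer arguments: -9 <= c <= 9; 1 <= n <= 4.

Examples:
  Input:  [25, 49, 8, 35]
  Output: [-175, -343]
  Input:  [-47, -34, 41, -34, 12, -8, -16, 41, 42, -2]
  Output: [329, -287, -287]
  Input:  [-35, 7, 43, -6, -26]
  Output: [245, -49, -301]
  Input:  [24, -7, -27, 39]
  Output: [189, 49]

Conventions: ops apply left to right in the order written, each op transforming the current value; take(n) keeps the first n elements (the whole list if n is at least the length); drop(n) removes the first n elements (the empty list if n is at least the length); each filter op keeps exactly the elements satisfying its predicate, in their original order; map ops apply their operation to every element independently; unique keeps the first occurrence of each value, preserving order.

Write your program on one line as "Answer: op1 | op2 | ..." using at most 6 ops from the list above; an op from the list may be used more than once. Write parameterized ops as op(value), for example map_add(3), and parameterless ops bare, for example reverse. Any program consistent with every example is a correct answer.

reverse | drop(1) | filter_odd | sort_asc | map_mul(-7)

Check, running the answer program on each example:
  [25, 49, 8, 35] -> [35, 8, 49, 25] -> [8, 49, 25] -> [49, 25] -> [25, 49] -> [-175, -343]
  [-47, -34, 41, -34, 12, -8, -16, 41, 42, -2] -> [-2, 42, 41, -16, -8, 12, -34, 41, -34, -47] -> [42, 41, -16, -8, 12, -34, 41, -34, -47] -> [41, 41, -47] -> [-47, 41, 41] -> [329, -287, -287]
  [-35, 7, 43, -6, -26] -> [-26, -6, 43, 7, -35] -> [-6, 43, 7, -35] -> [43, 7, -35] -> [-35, 7, 43] -> [245, -49, -301]
  [24, -7, -27, 39] -> [39, -27, -7, 24] -> [-27, -7, 24] -> [-27, -7] -> [-27, -7] -> [189, 49]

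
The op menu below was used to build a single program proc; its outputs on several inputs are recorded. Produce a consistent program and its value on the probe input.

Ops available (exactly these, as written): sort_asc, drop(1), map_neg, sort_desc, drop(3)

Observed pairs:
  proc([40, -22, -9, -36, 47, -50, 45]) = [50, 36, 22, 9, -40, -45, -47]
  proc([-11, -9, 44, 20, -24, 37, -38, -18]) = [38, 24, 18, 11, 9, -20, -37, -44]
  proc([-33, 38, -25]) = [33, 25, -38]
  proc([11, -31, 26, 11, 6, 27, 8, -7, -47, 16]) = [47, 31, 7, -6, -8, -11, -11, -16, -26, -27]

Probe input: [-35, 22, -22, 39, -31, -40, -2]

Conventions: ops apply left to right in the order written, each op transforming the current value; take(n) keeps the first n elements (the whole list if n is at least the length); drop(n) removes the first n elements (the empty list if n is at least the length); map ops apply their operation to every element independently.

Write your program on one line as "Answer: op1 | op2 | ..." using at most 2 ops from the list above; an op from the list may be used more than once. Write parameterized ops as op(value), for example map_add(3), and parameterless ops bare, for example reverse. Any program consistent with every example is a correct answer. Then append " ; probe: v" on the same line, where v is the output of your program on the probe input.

sort_asc | map_neg ; probe: [40, 35, 31, 22, 2, -22, -39]

Check, running the answer program on each example:
  [40, -22, -9, -36, 47, -50, 45] -> [-50, -36, -22, -9, 40, 45, 47] -> [50, 36, 22, 9, -40, -45, -47]
  [-11, -9, 44, 20, -24, 37, -38, -18] -> [-38, -24, -18, -11, -9, 20, 37, 44] -> [38, 24, 18, 11, 9, -20, -37, -44]
  [-33, 38, -25] -> [-33, -25, 38] -> [33, 25, -38]
  [11, -31, 26, 11, 6, 27, 8, -7, -47, 16] -> [-47, -31, -7, 6, 8, 11, 11, 16, 26, 27] -> [47, 31, 7, -6, -8, -11, -11, -16, -26, -27]
  probe: [-35, 22, -22, 39, -31, -40, -2] -> [-40, -35, -31, -22, -2, 22, 39] -> [40, 35, 31, 22, 2, -22, -39]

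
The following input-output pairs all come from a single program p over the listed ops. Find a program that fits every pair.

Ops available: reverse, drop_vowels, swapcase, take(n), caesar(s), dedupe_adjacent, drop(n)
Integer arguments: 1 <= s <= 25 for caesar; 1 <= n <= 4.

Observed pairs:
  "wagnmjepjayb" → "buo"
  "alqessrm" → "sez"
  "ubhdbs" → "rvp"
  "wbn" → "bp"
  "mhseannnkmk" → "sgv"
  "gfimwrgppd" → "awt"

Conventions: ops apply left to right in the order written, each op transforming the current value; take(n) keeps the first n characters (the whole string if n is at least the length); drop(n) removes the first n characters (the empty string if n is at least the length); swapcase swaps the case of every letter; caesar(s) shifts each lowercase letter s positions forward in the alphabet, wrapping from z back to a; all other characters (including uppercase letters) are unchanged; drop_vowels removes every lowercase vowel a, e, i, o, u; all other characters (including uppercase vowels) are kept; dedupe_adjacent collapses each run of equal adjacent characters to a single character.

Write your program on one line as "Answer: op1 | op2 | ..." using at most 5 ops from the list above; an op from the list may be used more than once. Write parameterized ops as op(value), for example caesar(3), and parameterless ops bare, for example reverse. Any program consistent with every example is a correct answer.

take(4) | drop(1) | reverse | caesar(14)

Check, running the answer program on each example:
  "wagnmjepjayb" -> "wagn" -> "agn" -> "nga" -> "buo"
  "alqessrm" -> "alqe" -> "lqe" -> "eql" -> "sez"
  "ubhdbs" -> "ubhd" -> "bhd" -> "dhb" -> "rvp"
  "wbn" -> "wbn" -> "bn" -> "nb" -> "bp"
  "mhseannnkmk" -> "mhse" -> "hse" -> "esh" -> "sgv"
  "gfimwrgppd" -> "gfim" -> "fim" -> "mif" -> "awt"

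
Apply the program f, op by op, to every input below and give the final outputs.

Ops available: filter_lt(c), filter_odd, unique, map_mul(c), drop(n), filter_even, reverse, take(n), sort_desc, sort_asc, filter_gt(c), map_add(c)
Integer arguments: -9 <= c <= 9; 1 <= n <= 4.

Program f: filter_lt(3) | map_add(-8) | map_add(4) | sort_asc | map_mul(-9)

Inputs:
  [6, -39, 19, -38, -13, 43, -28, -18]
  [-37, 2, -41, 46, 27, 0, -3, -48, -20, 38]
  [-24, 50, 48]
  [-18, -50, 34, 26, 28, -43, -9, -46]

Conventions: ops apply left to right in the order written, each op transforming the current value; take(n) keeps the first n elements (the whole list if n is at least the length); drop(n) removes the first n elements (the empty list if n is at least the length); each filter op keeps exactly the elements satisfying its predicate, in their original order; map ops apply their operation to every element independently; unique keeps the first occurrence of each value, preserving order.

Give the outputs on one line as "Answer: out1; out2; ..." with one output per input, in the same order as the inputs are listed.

Execution, op by op:
  [6, -39, 19, -38, -13, 43, -28, -18] -> [-39, -38, -13, -28, -18] -> [-47, -46, -21, -36, -26] -> [-43, -42, -17, -32, -22] -> [-43, -42, -32, -22, -17] -> [387, 378, 288, 198, 153]
  [-37, 2, -41, 46, 27, 0, -3, -48, -20, 38] -> [-37, 2, -41, 0, -3, -48, -20] -> [-45, -6, -49, -8, -11, -56, -28] -> [-41, -2, -45, -4, -7, -52, -24] -> [-52, -45, -41, -24, -7, -4, -2] -> [468, 405, 369, 216, 63, 36, 18]
  [-24, 50, 48] -> [-24] -> [-32] -> [-28] -> [-28] -> [252]
  [-18, -50, 34, 26, 28, -43, -9, -46] -> [-18, -50, -43, -9, -46] -> [-26, -58, -51, -17, -54] -> [-22, -54, -47, -13, -50] -> [-54, -50, -47, -22, -13] -> [486, 450, 423, 198, 117]

[387, 378, 288, 198, 153]; [468, 405, 369, 216, 63, 36, 18]; [252]; [486, 450, 423, 198, 117]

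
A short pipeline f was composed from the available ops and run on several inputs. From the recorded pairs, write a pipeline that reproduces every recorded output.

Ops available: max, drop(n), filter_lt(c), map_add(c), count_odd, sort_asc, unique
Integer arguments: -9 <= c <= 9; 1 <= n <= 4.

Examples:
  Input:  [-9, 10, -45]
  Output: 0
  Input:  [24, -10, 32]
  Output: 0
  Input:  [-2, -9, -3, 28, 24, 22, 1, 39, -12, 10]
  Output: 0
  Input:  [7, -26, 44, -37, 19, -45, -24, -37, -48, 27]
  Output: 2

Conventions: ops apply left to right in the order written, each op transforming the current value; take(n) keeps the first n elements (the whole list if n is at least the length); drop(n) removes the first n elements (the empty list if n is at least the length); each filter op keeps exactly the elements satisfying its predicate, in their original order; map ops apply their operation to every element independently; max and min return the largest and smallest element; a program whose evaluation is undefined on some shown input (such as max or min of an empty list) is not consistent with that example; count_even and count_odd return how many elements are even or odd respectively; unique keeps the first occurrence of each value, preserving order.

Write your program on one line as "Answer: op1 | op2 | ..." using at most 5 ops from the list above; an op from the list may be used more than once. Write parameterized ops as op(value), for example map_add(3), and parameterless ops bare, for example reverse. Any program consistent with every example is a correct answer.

drop(4) | filter_lt(-1) | map_add(-2) | count_odd

Check, running the answer program on each example:
  [-9, 10, -45] -> [] -> [] -> [] -> 0
  [24, -10, 32] -> [] -> [] -> [] -> 0
  [-2, -9, -3, 28, 24, 22, 1, 39, -12, 10] -> [24, 22, 1, 39, -12, 10] -> [-12] -> [-14] -> 0
  [7, -26, 44, -37, 19, -45, -24, -37, -48, 27] -> [19, -45, -24, -37, -48, 27] -> [-45, -24, -37, -48] -> [-47, -26, -39, -50] -> 2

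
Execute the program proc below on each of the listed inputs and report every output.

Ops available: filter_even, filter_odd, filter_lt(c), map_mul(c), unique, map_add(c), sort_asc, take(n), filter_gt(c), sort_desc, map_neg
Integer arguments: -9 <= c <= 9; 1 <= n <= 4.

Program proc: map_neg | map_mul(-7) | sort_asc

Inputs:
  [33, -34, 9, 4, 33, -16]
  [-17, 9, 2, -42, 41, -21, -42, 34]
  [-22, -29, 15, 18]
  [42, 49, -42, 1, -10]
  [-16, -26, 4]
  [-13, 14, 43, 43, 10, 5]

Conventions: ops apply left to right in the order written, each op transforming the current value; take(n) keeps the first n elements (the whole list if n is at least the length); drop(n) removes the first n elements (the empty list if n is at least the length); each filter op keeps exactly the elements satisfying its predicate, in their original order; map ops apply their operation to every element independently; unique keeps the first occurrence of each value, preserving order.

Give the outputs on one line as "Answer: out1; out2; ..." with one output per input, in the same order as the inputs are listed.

[-238, -112, 28, 63, 231, 231]; [-294, -294, -147, -119, 14, 63, 238, 287]; [-203, -154, 105, 126]; [-294, -70, 7, 294, 343]; [-182, -112, 28]; [-91, 35, 70, 98, 301, 301]

Execution, op by op:
  [33, -34, 9, 4, 33, -16] -> [-33, 34, -9, -4, -33, 16] -> [231, -238, 63, 28, 231, -112] -> [-238, -112, 28, 63, 231, 231]
  [-17, 9, 2, -42, 41, -21, -42, 34] -> [17, -9, -2, 42, -41, 21, 42, -34] -> [-119, 63, 14, -294, 287, -147, -294, 238] -> [-294, -294, -147, -119, 14, 63, 238, 287]
  [-22, -29, 15, 18] -> [22, 29, -15, -18] -> [-154, -203, 105, 126] -> [-203, -154, 105, 126]
  [42, 49, -42, 1, -10] -> [-42, -49, 42, -1, 10] -> [294, 343, -294, 7, -70] -> [-294, -70, 7, 294, 343]
  [-16, -26, 4] -> [16, 26, -4] -> [-112, -182, 28] -> [-182, -112, 28]
  [-13, 14, 43, 43, 10, 5] -> [13, -14, -43, -43, -10, -5] -> [-91, 98, 301, 301, 70, 35] -> [-91, 35, 70, 98, 301, 301]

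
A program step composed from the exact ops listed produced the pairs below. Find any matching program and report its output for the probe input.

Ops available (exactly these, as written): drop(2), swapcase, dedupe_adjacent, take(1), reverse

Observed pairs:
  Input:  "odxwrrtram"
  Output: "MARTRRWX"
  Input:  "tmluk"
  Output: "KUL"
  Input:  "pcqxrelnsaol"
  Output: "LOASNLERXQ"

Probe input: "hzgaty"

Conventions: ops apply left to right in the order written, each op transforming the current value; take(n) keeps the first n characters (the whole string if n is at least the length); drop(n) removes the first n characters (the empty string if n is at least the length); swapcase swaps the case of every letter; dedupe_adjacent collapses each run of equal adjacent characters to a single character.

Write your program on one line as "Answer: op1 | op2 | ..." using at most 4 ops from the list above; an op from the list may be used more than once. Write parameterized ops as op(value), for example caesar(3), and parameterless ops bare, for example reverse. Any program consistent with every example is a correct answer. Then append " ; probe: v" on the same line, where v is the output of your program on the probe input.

swapcase | drop(2) | reverse ; probe: "YTAG"

Check, running the answer program on each example:
  "odxwrrtram" -> "ODXWRRTRAM" -> "XWRRTRAM" -> "MARTRRWX"
  "tmluk" -> "TMLUK" -> "LUK" -> "KUL"
  "pcqxrelnsaol" -> "PCQXRELNSAOL" -> "QXRELNSAOL" -> "LOASNLERXQ"
  probe: "hzgaty" -> "HZGATY" -> "GATY" -> "YTAG"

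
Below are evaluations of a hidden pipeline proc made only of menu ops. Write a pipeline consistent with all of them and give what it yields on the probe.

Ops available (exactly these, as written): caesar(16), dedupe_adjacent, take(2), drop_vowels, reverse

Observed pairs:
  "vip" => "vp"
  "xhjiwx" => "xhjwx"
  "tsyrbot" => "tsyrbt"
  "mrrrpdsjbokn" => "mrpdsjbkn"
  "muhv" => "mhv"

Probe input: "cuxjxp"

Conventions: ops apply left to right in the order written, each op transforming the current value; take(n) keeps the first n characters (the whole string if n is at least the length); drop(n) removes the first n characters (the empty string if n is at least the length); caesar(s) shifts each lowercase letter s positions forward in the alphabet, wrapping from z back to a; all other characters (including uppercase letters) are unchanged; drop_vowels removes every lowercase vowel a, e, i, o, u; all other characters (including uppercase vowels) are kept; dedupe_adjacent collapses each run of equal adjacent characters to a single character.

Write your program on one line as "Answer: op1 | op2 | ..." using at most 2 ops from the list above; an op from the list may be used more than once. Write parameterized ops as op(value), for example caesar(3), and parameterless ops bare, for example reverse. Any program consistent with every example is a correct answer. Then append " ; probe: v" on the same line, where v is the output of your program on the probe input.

drop_vowels | dedupe_adjacent ; probe: "cxjxp"

Check, running the answer program on each example:
  "vip" -> "vp" -> "vp"
  "xhjiwx" -> "xhjwx" -> "xhjwx"
  "tsyrbot" -> "tsyrbt" -> "tsyrbt"
  "mrrrpdsjbokn" -> "mrrrpdsjbkn" -> "mrpdsjbkn"
  "muhv" -> "mhv" -> "mhv"
  probe: "cuxjxp" -> "cxjxp" -> "cxjxp"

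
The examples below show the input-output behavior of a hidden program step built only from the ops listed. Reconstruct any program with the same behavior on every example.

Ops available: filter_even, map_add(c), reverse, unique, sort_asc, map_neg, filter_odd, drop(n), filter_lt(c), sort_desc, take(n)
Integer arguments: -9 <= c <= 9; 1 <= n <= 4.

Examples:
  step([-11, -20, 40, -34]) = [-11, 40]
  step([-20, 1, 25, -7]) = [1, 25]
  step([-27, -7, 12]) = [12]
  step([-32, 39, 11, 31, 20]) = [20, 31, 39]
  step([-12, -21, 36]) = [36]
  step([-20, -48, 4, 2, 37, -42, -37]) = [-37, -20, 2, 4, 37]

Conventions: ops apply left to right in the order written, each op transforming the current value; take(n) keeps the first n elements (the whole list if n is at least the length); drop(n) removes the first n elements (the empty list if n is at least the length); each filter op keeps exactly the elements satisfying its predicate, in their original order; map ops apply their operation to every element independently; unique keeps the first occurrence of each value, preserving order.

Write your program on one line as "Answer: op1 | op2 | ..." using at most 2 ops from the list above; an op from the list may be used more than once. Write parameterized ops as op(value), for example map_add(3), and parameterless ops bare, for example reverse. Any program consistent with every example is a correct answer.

sort_asc | drop(2)

Check, running the answer program on each example:
  [-11, -20, 40, -34] -> [-34, -20, -11, 40] -> [-11, 40]
  [-20, 1, 25, -7] -> [-20, -7, 1, 25] -> [1, 25]
  [-27, -7, 12] -> [-27, -7, 12] -> [12]
  [-32, 39, 11, 31, 20] -> [-32, 11, 20, 31, 39] -> [20, 31, 39]
  [-12, -21, 36] -> [-21, -12, 36] -> [36]
  [-20, -48, 4, 2, 37, -42, -37] -> [-48, -42, -37, -20, 2, 4, 37] -> [-37, -20, 2, 4, 37]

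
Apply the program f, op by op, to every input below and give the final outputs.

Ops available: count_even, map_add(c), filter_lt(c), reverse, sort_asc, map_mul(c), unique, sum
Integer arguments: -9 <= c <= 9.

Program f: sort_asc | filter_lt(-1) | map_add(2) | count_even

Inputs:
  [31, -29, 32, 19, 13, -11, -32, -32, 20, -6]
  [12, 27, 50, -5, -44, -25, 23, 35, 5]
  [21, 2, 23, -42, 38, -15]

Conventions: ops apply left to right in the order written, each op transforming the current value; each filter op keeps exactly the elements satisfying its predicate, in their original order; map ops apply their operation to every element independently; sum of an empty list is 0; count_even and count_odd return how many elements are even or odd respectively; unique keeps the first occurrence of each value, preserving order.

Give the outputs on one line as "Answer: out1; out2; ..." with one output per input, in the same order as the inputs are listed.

Execution, op by op:
  [31, -29, 32, 19, 13, -11, -32, -32, 20, -6] -> [-32, -32, -29, -11, -6, 13, 19, 20, 31, 32] -> [-32, -32, -29, -11, -6] -> [-30, -30, -27, -9, -4] -> 3
  [12, 27, 50, -5, -44, -25, 23, 35, 5] -> [-44, -25, -5, 5, 12, 23, 27, 35, 50] -> [-44, -25, -5] -> [-42, -23, -3] -> 1
  [21, 2, 23, -42, 38, -15] -> [-42, -15, 2, 21, 23, 38] -> [-42, -15] -> [-40, -13] -> 1

3; 1; 1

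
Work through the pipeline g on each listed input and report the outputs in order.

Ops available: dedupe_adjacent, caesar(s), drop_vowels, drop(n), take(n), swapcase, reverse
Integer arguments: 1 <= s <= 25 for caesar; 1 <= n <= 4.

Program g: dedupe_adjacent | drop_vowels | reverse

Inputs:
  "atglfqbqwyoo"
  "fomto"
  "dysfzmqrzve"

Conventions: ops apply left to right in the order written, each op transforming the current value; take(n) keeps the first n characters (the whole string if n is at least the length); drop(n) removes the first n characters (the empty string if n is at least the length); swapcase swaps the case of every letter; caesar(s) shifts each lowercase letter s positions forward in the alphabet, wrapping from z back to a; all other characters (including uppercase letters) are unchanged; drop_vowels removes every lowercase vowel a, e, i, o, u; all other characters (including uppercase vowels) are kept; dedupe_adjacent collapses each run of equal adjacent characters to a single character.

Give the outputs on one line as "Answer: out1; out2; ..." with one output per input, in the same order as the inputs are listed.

Execution, op by op:
  "atglfqbqwyoo" -> "atglfqbqwyo" -> "tglfqbqwy" -> "ywqbqflgt"
  "fomto" -> "fomto" -> "fmt" -> "tmf"
  "dysfzmqrzve" -> "dysfzmqrzve" -> "dysfzmqrzv" -> "vzrqmzfsyd"

"ywqbqflgt"; "tmf"; "vzrqmzfsyd"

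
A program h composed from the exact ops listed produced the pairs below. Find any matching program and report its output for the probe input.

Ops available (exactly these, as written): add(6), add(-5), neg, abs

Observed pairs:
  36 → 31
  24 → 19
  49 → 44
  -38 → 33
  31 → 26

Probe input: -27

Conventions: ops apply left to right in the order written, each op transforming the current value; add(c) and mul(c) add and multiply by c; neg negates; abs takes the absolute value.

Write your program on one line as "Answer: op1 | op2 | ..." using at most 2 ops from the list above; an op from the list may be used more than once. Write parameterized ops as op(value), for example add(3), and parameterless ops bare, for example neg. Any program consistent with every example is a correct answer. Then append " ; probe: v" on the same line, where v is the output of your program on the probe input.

abs | add(-5) ; probe: 22

Check, running the answer program on each example:
  36 -> 36 -> 31
  24 -> 24 -> 19
  49 -> 49 -> 44
  -38 -> 38 -> 33
  31 -> 31 -> 26
  probe: -27 -> 27 -> 22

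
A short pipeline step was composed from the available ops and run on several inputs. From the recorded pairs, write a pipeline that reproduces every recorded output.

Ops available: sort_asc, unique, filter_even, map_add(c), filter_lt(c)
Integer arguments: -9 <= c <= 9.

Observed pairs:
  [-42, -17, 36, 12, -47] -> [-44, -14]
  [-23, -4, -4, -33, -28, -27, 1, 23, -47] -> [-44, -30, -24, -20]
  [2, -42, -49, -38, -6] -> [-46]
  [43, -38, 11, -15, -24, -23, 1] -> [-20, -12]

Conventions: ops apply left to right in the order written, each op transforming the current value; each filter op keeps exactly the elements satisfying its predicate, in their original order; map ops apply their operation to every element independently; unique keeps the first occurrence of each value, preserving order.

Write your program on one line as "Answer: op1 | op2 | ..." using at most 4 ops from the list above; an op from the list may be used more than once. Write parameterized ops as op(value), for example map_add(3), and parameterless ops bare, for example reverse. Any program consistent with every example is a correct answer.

sort_asc | filter_lt(0) | map_add(3) | filter_even

Check, running the answer program on each example:
  [-42, -17, 36, 12, -47] -> [-47, -42, -17, 12, 36] -> [-47, -42, -17] -> [-44, -39, -14] -> [-44, -14]
  [-23, -4, -4, -33, -28, -27, 1, 23, -47] -> [-47, -33, -28, -27, -23, -4, -4, 1, 23] -> [-47, -33, -28, -27, -23, -4, -4] -> [-44, -30, -25, -24, -20, -1, -1] -> [-44, -30, -24, -20]
  [2, -42, -49, -38, -6] -> [-49, -42, -38, -6, 2] -> [-49, -42, -38, -6] -> [-46, -39, -35, -3] -> [-46]
  [43, -38, 11, -15, -24, -23, 1] -> [-38, -24, -23, -15, 1, 11, 43] -> [-38, -24, -23, -15] -> [-35, -21, -20, -12] -> [-20, -12]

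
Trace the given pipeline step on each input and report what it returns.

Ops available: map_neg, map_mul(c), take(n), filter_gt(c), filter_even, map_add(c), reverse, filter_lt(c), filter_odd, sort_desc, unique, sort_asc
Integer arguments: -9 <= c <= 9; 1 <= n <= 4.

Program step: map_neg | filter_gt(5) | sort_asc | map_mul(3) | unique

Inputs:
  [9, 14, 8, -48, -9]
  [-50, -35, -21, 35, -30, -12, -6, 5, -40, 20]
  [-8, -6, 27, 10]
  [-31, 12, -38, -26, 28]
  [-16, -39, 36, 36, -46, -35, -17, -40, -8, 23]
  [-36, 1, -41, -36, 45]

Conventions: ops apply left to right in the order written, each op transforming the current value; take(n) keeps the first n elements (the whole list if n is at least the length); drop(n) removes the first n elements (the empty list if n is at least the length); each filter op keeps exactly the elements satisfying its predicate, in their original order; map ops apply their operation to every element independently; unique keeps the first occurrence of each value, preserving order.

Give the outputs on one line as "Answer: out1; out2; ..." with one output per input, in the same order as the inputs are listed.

Execution, op by op:
  [9, 14, 8, -48, -9] -> [-9, -14, -8, 48, 9] -> [48, 9] -> [9, 48] -> [27, 144] -> [27, 144]
  [-50, -35, -21, 35, -30, -12, -6, 5, -40, 20] -> [50, 35, 21, -35, 30, 12, 6, -5, 40, -20] -> [50, 35, 21, 30, 12, 6, 40] -> [6, 12, 21, 30, 35, 40, 50] -> [18, 36, 63, 90, 105, 120, 150] -> [18, 36, 63, 90, 105, 120, 150]
  [-8, -6, 27, 10] -> [8, 6, -27, -10] -> [8, 6] -> [6, 8] -> [18, 24] -> [18, 24]
  [-31, 12, -38, -26, 28] -> [31, -12, 38, 26, -28] -> [31, 38, 26] -> [26, 31, 38] -> [78, 93, 114] -> [78, 93, 114]
  [-16, -39, 36, 36, -46, -35, -17, -40, -8, 23] -> [16, 39, -36, -36, 46, 35, 17, 40, 8, -23] -> [16, 39, 46, 35, 17, 40, 8] -> [8, 16, 17, 35, 39, 40, 46] -> [24, 48, 51, 105, 117, 120, 138] -> [24, 48, 51, 105, 117, 120, 138]
  [-36, 1, -41, -36, 45] -> [36, -1, 41, 36, -45] -> [36, 41, 36] -> [36, 36, 41] -> [108, 108, 123] -> [108, 123]

[27, 144]; [18, 36, 63, 90, 105, 120, 150]; [18, 24]; [78, 93, 114]; [24, 48, 51, 105, 117, 120, 138]; [108, 123]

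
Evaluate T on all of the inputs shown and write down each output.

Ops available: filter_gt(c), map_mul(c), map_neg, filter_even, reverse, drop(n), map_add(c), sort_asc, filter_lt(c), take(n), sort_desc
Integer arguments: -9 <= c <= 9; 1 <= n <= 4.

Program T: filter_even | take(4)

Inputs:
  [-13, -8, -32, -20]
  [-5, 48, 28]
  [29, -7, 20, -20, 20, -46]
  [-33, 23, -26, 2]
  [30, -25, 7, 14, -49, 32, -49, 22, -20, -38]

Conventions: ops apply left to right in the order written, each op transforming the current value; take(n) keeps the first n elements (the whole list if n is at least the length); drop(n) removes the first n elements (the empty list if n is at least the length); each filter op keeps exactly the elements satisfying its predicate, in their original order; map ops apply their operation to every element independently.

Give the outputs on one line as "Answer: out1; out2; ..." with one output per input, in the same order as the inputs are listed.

Execution, op by op:
  [-13, -8, -32, -20] -> [-8, -32, -20] -> [-8, -32, -20]
  [-5, 48, 28] -> [48, 28] -> [48, 28]
  [29, -7, 20, -20, 20, -46] -> [20, -20, 20, -46] -> [20, -20, 20, -46]
  [-33, 23, -26, 2] -> [-26, 2] -> [-26, 2]
  [30, -25, 7, 14, -49, 32, -49, 22, -20, -38] -> [30, 14, 32, 22, -20, -38] -> [30, 14, 32, 22]

[-8, -32, -20]; [48, 28]; [20, -20, 20, -46]; [-26, 2]; [30, 14, 32, 22]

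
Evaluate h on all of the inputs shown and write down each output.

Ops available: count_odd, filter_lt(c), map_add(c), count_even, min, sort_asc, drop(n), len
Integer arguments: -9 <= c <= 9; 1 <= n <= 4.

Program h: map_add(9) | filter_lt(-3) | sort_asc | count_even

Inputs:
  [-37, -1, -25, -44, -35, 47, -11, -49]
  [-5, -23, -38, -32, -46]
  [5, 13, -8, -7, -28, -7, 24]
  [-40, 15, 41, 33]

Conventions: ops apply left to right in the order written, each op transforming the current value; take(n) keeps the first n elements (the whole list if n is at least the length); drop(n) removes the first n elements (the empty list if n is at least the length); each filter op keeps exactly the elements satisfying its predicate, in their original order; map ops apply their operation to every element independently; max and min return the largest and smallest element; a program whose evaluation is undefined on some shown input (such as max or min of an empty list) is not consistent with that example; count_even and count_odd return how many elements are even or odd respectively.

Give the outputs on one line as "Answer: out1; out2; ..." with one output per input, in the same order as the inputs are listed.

Execution, op by op:
  [-37, -1, -25, -44, -35, 47, -11, -49] -> [-28, 8, -16, -35, -26, 56, -2, -40] -> [-28, -16, -35, -26, -40] -> [-40, -35, -28, -26, -16] -> 4
  [-5, -23, -38, -32, -46] -> [4, -14, -29, -23, -37] -> [-14, -29, -23, -37] -> [-37, -29, -23, -14] -> 1
  [5, 13, -8, -7, -28, -7, 24] -> [14, 22, 1, 2, -19, 2, 33] -> [-19] -> [-19] -> 0
  [-40, 15, 41, 33] -> [-31, 24, 50, 42] -> [-31] -> [-31] -> 0

4; 1; 0; 0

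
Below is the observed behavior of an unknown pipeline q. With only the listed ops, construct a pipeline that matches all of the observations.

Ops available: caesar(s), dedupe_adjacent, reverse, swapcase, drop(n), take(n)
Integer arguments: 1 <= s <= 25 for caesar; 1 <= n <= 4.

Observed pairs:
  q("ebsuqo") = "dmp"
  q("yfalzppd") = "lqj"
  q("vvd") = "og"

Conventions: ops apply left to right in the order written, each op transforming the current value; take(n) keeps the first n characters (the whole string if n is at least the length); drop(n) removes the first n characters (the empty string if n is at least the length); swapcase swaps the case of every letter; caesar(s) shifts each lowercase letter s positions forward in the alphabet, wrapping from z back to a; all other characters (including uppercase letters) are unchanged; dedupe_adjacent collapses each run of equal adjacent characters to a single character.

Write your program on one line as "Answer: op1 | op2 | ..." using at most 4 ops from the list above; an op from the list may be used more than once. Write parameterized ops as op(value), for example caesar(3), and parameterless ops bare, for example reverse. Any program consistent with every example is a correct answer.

take(3) | dedupe_adjacent | reverse | caesar(11)

Check, running the answer program on each example:
  "ebsuqo" -> "ebs" -> "ebs" -> "sbe" -> "dmp"
  "yfalzppd" -> "yfa" -> "yfa" -> "afy" -> "lqj"
  "vvd" -> "vvd" -> "vd" -> "dv" -> "og"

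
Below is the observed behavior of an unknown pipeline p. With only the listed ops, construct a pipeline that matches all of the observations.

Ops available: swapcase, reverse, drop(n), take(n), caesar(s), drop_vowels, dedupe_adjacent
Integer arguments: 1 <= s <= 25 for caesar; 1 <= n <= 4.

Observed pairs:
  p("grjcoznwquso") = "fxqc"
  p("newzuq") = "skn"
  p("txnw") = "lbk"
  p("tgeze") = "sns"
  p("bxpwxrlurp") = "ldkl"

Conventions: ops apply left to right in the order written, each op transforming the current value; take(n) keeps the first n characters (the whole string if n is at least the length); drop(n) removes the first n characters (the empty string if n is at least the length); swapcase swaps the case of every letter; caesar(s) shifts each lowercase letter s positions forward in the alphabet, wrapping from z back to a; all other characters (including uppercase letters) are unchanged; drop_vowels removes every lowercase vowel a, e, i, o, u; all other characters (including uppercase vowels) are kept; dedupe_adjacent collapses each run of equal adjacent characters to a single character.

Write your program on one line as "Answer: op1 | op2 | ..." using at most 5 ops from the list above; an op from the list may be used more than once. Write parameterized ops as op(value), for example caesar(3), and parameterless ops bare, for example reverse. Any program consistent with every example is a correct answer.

drop(1) | take(4) | caesar(14) | drop_vowels

Check, running the answer program on each example:
  "grjcoznwquso" -> "rjcoznwquso" -> "rjco" -> "fxqc" -> "fxqc"
  "newzuq" -> "ewzuq" -> "ewzu" -> "skni" -> "skn"
  "txnw" -> "xnw" -> "xnw" -> "lbk" -> "lbk"
  "tgeze" -> "geze" -> "geze" -> "usns" -> "sns"
  "bxpwxrlurp" -> "xpwxrlurp" -> "xpwx" -> "ldkl" -> "ldkl"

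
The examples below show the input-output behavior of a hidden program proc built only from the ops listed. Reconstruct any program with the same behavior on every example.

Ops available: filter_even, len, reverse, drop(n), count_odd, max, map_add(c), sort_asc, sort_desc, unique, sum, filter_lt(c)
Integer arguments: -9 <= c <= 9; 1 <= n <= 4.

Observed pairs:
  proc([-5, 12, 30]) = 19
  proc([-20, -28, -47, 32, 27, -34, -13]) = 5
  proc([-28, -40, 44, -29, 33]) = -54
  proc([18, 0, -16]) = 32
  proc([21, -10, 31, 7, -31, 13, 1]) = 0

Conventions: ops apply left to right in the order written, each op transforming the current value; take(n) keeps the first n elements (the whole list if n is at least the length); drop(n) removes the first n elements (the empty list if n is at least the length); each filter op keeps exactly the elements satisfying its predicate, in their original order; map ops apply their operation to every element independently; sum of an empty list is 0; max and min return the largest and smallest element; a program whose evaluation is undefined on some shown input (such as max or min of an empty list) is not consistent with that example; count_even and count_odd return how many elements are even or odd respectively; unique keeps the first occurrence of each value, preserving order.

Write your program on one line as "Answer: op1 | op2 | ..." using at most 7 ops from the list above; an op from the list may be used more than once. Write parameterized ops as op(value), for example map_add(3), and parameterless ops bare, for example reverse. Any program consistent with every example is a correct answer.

reverse | filter_even | map_add(5) | drop(1) | map_add(2) | sum

Check, running the answer program on each example:
  [-5, 12, 30] -> [30, 12, -5] -> [30, 12] -> [35, 17] -> [17] -> [19] -> 19
  [-20, -28, -47, 32, 27, -34, -13] -> [-13, -34, 27, 32, -47, -28, -20] -> [-34, 32, -28, -20] -> [-29, 37, -23, -15] -> [37, -23, -15] -> [39, -21, -13] -> 5
  [-28, -40, 44, -29, 33] -> [33, -29, 44, -40, -28] -> [44, -40, -28] -> [49, -35, -23] -> [-35, -23] -> [-33, -21] -> -54
  [18, 0, -16] -> [-16, 0, 18] -> [-16, 0, 18] -> [-11, 5, 23] -> [5, 23] -> [7, 25] -> 32
  [21, -10, 31, 7, -31, 13, 1] -> [1, 13, -31, 7, 31, -10, 21] -> [-10] -> [-5] -> [] -> [] -> 0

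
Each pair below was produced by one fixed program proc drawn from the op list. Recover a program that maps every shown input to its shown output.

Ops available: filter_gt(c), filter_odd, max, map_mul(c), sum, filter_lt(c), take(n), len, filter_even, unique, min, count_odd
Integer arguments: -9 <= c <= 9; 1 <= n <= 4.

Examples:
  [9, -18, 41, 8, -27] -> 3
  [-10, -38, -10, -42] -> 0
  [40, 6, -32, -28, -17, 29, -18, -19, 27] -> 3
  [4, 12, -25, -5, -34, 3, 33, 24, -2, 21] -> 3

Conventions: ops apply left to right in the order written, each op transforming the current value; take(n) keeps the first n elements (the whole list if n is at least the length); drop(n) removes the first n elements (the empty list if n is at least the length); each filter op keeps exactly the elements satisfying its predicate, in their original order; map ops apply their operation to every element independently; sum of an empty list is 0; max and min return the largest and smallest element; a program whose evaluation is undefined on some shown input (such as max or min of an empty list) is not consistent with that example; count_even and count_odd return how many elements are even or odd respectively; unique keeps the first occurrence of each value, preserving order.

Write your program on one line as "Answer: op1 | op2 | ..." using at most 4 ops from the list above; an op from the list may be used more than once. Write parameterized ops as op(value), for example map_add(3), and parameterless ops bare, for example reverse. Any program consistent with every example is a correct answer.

filter_odd | take(3) | len

Check, running the answer program on each example:
  [9, -18, 41, 8, -27] -> [9, 41, -27] -> [9, 41, -27] -> 3
  [-10, -38, -10, -42] -> [] -> [] -> 0
  [40, 6, -32, -28, -17, 29, -18, -19, 27] -> [-17, 29, -19, 27] -> [-17, 29, -19] -> 3
  [4, 12, -25, -5, -34, 3, 33, 24, -2, 21] -> [-25, -5, 3, 33, 21] -> [-25, -5, 3] -> 3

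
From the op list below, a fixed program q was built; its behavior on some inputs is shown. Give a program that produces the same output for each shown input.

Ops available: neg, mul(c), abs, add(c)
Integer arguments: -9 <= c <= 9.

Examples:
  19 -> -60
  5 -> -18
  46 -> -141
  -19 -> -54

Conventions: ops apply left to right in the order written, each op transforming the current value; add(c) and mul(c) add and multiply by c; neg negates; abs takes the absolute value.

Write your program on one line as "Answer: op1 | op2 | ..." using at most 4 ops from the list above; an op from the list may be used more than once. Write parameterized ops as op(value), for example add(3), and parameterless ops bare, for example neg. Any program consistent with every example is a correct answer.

add(1) | mul(3) | abs | neg

Check, running the answer program on each example:
  19 -> 20 -> 60 -> 60 -> -60
  5 -> 6 -> 18 -> 18 -> -18
  46 -> 47 -> 141 -> 141 -> -141
  -19 -> -18 -> -54 -> 54 -> -54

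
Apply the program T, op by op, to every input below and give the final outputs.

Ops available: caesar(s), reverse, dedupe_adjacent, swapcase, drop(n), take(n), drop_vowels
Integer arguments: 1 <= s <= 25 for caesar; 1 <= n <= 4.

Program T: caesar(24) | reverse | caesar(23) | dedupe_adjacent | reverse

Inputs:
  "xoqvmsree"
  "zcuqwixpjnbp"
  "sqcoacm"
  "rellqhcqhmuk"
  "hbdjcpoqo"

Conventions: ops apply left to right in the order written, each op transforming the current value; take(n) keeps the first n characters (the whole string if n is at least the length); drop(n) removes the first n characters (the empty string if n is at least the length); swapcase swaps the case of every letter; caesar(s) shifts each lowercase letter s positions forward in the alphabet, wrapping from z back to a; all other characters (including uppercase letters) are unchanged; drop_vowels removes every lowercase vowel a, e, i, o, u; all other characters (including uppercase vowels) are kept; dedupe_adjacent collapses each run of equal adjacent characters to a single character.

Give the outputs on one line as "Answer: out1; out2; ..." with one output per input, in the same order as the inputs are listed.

Execution, op by op:
  "xoqvmsree" -> "vmotkqpcc" -> "ccpqktomv" -> "zzmnhqljs" -> "zmnhqljs" -> "sjlqhnmz"
  "zcuqwixpjnbp" -> "xasougvnhlzn" -> "nzlhnvguosax" -> "kwieksdrlpxu" -> "kwieksdrlpxu" -> "uxplrdskeiwk"
  "sqcoacm" -> "qoamyak" -> "kaymaoq" -> "hxvjxln" -> "hxvjxln" -> "nlxjvxh"
  "rellqhcqhmuk" -> "pcjjofaofksi" -> "iskfoafojjcp" -> "fphclxclggzm" -> "fphclxclgzm" -> "mzglcxlchpf"
  "hbdjcpoqo" -> "fzbhanmom" -> "momnahbzf" -> "jljkxeywc" -> "jljkxeywc" -> "cwyexkjlj"

"sjlqhnmz"; "uxplrdskeiwk"; "nlxjvxh"; "mzglcxlchpf"; "cwyexkjlj"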